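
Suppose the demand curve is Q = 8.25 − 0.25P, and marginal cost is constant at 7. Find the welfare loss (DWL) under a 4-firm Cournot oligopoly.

Inverting demand: P = 33 − 4Q.
Competitive firms price at marginal cost: P = 7, giving Q = 6.5.
Cournot with 4 identical firms: the symmetric best-response condition is 33 − 20q = 7. Each firm produces q = 1.3, total output Q = 5.2, price P = 12.2.
DWL is the triangle between Q = 5.2 and Q = 6.5: ½·(6.5 − 5.2)·(12.2 − 7) = 3.38.

DWL = 3.38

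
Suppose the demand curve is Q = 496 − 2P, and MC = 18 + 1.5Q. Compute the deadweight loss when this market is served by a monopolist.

Inverting demand: P = 248 − 0.5Q.
Under competition P = MC: 248 − 0.5Q = 18 + 1.5Q ⇒ Q = 115, P = 190.5.
A monopolist chooses Q where MR = MC. MR = 248 − Q; setting this equal to 18 + 1.5Q gives Q = 92 and P = 202.
CS = ½·(248 − 190.5)·115 = 3306.25; PS = (190.5·115 − 18·115 − ½·1.5·115²) = 9918.75; TS = 13225.
CS = ½·(248 − 202)·92 = 2116; PS = (202·92 − 18·92 − ½·1.5·92²) = 10580; TS = 12696.
DWL = 13225 − 12696 = 529.

DWL = 529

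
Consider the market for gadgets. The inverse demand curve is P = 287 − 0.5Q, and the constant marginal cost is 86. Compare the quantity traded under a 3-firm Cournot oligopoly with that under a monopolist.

With 3 symmetric Cournot firms, each firm's FOC gives 287 − 2q = 86, so q = 100.5, Q = 3·100.5 = 301.5, and P = 136.25.
Monopoly sets MR = MC: 287 − Q = 86 ⇒ Q = 201, P = 287 − 0.5·201 = 186.5.

Cournot: Q = 301.5; Monopoly: Q = 201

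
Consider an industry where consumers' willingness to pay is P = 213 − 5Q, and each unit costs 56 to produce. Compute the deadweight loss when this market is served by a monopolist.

Competitive firms price at marginal cost: P = 56, giving Q = 31.4.
A monopolist chooses Q where MR = MC. MR = 213 − 10Q; setting this equal to 56 gives Q = 15.7 and P = 134.5.
DWL is the triangle between Q = 15.7 and Q = 31.4: ½·(31.4 − 15.7)·(134.5 − 56) = 616.225.

DWL = 616.225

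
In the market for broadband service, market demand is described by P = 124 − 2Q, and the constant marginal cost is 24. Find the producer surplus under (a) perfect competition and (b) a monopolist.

Competition: PS = 0; Monopoly: PS = 1250

Competitive firms price at marginal cost: P = 24, giving Q = 50.
PS = (24 − 24)·50 = 0.
Monopoly sets MR = MC: 124 − 4Q = 24 ⇒ Q = 25, P = 124 − 2·25 = 74.
PS = (74 − 24)·25 = 1250.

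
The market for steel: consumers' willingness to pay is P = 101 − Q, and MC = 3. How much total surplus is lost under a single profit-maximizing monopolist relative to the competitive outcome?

Perfect competition: P = MC = 3, so 101 − Q = 3 and Q = 98.
Monopoly sets MR = MC: 101 − 2Q = 3 ⇒ Q = 49, P = 101 − 49 = 52.
DWL is the triangle between Q = 49 and Q = 98: ½·(98 − 49)·(52 − 3) = 1200.5.

DWL = 1200.5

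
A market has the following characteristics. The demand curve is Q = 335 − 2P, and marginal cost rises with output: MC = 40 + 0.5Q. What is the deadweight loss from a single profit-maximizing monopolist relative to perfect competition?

DWL = 903.125

Inverting demand: P = 167.5 − 0.5Q.
Under competition P = MC: 167.5 − 0.5Q = 40 + 0.5Q ⇒ Q = 127.5, P = 103.75.
The monopolist equates marginal revenue to marginal cost: 167.5 − Q = 40 + 0.5Q, so Q = 85. From demand, P = 125.
CS = ½·(167.5 − 103.75)·127.5 = 65025/16; PS = (103.75·127.5 − 40·127.5 − ½·0.5·127.5²) = 65025/16; TS = 8128.125.
CS = ½·(167.5 − 125)·85 = 1806.25; PS = (125·85 − 40·85 − ½·0.5·85²) = 5418.75; TS = 7225.
DWL = 8128.125 − 7225 = 903.125.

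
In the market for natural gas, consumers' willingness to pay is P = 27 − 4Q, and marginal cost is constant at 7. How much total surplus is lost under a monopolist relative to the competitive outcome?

DWL = 12.5

Competitive firms price at marginal cost: P = 7, giving Q = 5.
A monopolist chooses Q where MR = MC. MR = 27 − 8Q; setting this equal to 7 gives Q = 2.5 and P = 17.
DWL is the triangle between Q = 2.5 and Q = 5: ½·(5 − 2.5)·(17 − 7) = 12.5.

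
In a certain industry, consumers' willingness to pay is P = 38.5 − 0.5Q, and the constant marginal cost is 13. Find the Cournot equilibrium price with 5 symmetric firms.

Cournot with 5 identical firms: the symmetric best-response condition is 38.5 − 3q = 13. Each firm produces q = 8.5, total output Q = 42.5, price P = 17.25.

P = 17.25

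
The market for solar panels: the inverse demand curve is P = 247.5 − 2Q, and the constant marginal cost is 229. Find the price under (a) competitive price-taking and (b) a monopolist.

Competition: P = 229; Monopoly: P = 238.25

Under competition P = MC = 229, so Q = (247.5 − 229)/2 = 9.25.
The monopolist equates marginal revenue to marginal cost: 247.5 − 4Q = 229, so Q = 4.625. From demand, P = 238.25.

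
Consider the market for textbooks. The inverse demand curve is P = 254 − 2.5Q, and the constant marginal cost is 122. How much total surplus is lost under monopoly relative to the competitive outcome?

Under competition P = MC = 122, so Q = (254 − 122)/2.5 = 52.8.
Monopoly sets MR = MC: 254 − 5Q = 122 ⇒ Q = 26.4, P = 254 − 2.5·26.4 = 188.
DWL is the triangle between Q = 26.4 and Q = 52.8: ½·(52.8 − 26.4)·(188 − 122) = 871.2.

DWL = 871.2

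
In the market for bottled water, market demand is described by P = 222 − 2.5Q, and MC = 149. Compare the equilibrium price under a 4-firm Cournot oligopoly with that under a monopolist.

Cournot: P = 163.6; Monopoly: P = 185.5

With 4 symmetric Cournot firms, each firm's FOC gives 222 − 12.5q = 149, so q = 5.84, Q = 4·5.84 = 23.36, and P = 163.6.
The monopolist equates marginal revenue to marginal cost: 222 − 5Q = 149, so Q = 14.6. From demand, P = 185.5.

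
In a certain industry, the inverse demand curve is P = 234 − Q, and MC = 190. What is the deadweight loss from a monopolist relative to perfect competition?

Perfect competition: P = MC = 190, so 234 − Q = 190 and Q = 44.
Monopoly sets MR = MC: 234 − 2Q = 190 ⇒ Q = 22, P = 234 − 22 = 212.
DWL is the triangle between Q = 22 and Q = 44: ½·(44 − 22)·(212 − 190) = 242.

DWL = 242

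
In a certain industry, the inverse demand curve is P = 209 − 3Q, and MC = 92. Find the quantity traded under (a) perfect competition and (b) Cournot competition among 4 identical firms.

Competition: Q = 39; Cournot: Q = 31.2

Perfect competition: P = MC = 92, so 209 − 3Q = 92 and Q = 39.
With 4 symmetric Cournot firms, each firm's FOC gives 209 − 15q = 92, so q = 7.8, Q = 4·7.8 = 31.2, and P = 115.4.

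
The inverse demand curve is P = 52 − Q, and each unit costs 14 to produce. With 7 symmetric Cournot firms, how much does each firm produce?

q_i = 4.75

With 7 symmetric Cournot firms, each firm's FOC gives 52 − 8q = 14, so q = 4.75, Q = 7·4.75 = 33.25, and P = 18.75.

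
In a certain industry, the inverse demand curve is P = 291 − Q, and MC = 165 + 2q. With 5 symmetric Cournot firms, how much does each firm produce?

q_i = 15.75

With 5 symmetric Cournot firms, each firm's FOC gives 291 − 6q = 165 + 2q, so q = 15.75, Q = 5·15.75 = 78.75, and P = 212.25.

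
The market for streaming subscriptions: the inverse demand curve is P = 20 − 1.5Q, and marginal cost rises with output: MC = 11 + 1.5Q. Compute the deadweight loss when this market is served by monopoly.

DWL = 1.5

Competitive equilibrium sets price equal to marginal cost: 20 − 1.5Q = 11 + 1.5Q, so Q = 3 and P = 15.5.
A monopolist chooses Q where MR = MC. MR = 20 − 3Q; setting this equal to 11 + 1.5Q gives Q = 2 and P = 17.
CS = ½·(20 − 15.5)·3 = 6.75; PS = (15.5·3 − 11·3 − ½·1.5·3²) = 6.75; TS = 13.5.
CS = ½·(20 − 17)·2 = 3; PS = (17·2 − 11·2 − ½·1.5·2²) = 9; TS = 12.
DWL = 13.5 − 12 = 1.5.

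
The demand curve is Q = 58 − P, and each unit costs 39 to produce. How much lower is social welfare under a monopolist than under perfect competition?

TS falls by 45.125

Inverting demand: P = 58 − Q.
Perfect competition: P = MC = 39, so 58 − Q = 39 and Q = 19.
CS = ½·(58 − 39)·19 = 180.5; PS = (39 − 39)·19 = 0; TS = 180.5.
The monopolist equates marginal revenue to marginal cost: 58 − 2Q = 39, so Q = 9.5. From demand, P = 48.5.
CS = ½·(58 − 48.5)·9.5 = 45.125; PS = (48.5 − 39)·9.5 = 90.25; TS = 135.375.
Change in social welfare: 135.375 − 180.5 = −45.125.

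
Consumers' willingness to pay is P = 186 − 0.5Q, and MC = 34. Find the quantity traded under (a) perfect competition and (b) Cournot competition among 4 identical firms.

Perfect competition: P = MC = 34, so 186 − 0.5Q = 34 and Q = 304.
In a 4-firm Cournot equilibrium, symmetry and the first-order condition give q = (186 − 34)/(2.5) = 60.8. So Q = 243.2 and P = 64.4.

Competition: Q = 304; Cournot: Q = 243.2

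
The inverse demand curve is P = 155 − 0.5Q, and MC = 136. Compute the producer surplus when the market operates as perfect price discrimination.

A perfectly discriminating monopolist sells every unit with P(Q) ≥ MC(Q), so output equals the competitive quantity Q = 38. Each buyer pays their reservation price, so CS = 0 and the firm captures all surplus.
PS = ½·(155 − 136)·38 = 361.

PS = 361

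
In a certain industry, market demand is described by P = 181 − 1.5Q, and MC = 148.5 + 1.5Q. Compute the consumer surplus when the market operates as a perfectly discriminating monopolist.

CS = 0

A perfectly discriminating monopolist sells every unit with P(Q) ≥ MC(Q), so output equals the competitive quantity Q = 65/6. Each buyer pays their reservation price, so CS = 0 and the firm captures all surplus.
CS = 0.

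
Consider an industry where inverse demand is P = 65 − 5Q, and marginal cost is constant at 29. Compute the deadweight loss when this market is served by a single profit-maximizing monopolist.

DWL = 32.4

Competitive firms price at marginal cost: P = 29, giving Q = 7.2.
Monopoly sets MR = MC: 65 − 10Q = 29 ⇒ Q = 3.6, P = 65 − 5·3.6 = 47.
DWL is the triangle between Q = 3.6 and Q = 7.2: ½·(7.2 − 3.6)·(47 − 29) = 32.4.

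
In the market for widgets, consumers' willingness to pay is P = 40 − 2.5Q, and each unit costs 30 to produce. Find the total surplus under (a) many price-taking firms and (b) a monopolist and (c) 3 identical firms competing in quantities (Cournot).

Competitive firms price at marginal cost: P = 30, giving Q = 4.
CS = ½·(40 − 30)·4 = 20; PS = (30 − 30)·4 = 0; TS = 20.
Monopoly sets MR = MC: 40 − 5Q = 30 ⇒ Q = 2, P = 40 − 2.5·2 = 35.
CS = ½·(40 − 35)·2 = 5; PS = (35 − 30)·2 = 10; TS = 15.
With 3 symmetric Cournot firms, each firm's FOC gives 40 − 10q = 30, so q = 1, Q = 3·1 = 3, and P = 32.5.
CS = ½·(40 − 32.5)·3 = 11.25; PS = (32.5 − 30)·3 = 7.5; TS = 18.75.

Competition: TS = 20; Monopoly: TS = 15; Cournot: TS = 18.75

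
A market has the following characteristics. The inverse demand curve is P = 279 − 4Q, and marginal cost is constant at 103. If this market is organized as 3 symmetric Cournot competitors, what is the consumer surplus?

Cournot with 3 identical firms: the symmetric best-response condition is 279 − 16q = 103. Each firm produces q = 11, total output Q = 33, price P = 147.
CS = ½·(279 − 147)·33 = 2178.

CS = 2178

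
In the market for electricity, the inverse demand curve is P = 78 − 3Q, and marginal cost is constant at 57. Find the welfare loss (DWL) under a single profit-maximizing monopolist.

DWL = 18.375

Competitive firms price at marginal cost: P = 57, giving Q = 7.
The monopolist equates marginal revenue to marginal cost: 78 − 6Q = 57, so Q = 3.5. From demand, P = 67.5.
DWL is the triangle between Q = 3.5 and Q = 7: ½·(7 − 3.5)·(67.5 − 57) = 18.375.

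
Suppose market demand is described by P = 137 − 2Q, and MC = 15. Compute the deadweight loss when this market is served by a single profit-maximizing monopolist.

DWL = 930.25

Competitive firms price at marginal cost: P = 15, giving Q = 61.
The monopolist equates marginal revenue to marginal cost: 137 − 4Q = 15, so Q = 30.5. From demand, P = 76.
DWL is the triangle between Q = 30.5 and Q = 61: ½·(61 − 30.5)·(76 − 15) = 930.25.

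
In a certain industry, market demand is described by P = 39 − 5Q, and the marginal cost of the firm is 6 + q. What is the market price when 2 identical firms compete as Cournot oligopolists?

In a 2-firm Cournot equilibrium, symmetry and the first-order condition give q = (39 − 6)/(16) = 33/16. So Q = 4.125 and P = 18.375.

P = 18.375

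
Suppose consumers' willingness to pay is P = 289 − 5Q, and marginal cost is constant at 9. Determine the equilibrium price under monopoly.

The monopolist equates marginal revenue to marginal cost: 289 − 10Q = 9, so Q = 28. From demand, P = 149.

P = 149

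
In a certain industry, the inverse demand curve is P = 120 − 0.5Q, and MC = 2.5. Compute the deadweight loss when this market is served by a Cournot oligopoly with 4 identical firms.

DWL = 552.25

Competitive firms price at marginal cost: P = 2.5, giving Q = 235.
With 4 symmetric Cournot firms, each firm's FOC gives 120 − 2.5q = 2.5, so q = 47, Q = 4·47 = 188, and P = 26.
DWL is the triangle between Q = 188 and Q = 235: ½·(235 − 188)·(26 − 2.5) = 552.25.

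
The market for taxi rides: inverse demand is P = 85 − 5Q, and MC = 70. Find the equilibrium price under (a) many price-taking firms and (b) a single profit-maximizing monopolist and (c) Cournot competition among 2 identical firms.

Competition: P = 70; Monopoly: P = 77.5; Cournot: P = 75

Under competition P = MC = 70, so Q = (85 − 70)/5 = 3.
Monopoly sets MR = MC: 85 − 10Q = 70 ⇒ Q = 1.5, P = 85 − 5·1.5 = 77.5.
In a 2-firm Cournot equilibrium, symmetry and the first-order condition give q = (85 − 70)/(15) = 1. So Q = 2 and P = 75.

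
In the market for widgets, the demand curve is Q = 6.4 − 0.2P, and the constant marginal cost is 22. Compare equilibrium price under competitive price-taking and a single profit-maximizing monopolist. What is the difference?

Inverting demand: P = 32 − 5Q.
Competitive firms price at marginal cost: P = 22, giving Q = 2.
A monopolist chooses Q where MR = MC. MR = 32 − 10Q; setting this equal to 22 gives Q = 1 and P = 27.
Change in equilibrium price: 27 − 22 = 5.

P rises by 5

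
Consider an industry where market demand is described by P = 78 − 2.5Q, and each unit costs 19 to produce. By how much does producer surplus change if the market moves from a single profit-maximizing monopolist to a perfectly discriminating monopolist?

A monopolist chooses Q where MR = MC. MR = 78 − 5Q; setting this equal to 19 gives Q = 11.8 and P = 48.5.
PS = (48.5 − 19)·11.8 = 348.1.
Under first-degree price discrimination the firm charges each unit its demand price and produces up to where P = MC, i.e. Q = 23.6. Consumer surplus is zero; producer surplus equals total surplus.
PS = ½·(78 − 19)·23.6 = 696.2.
Change in producer surplus: 696.2 − 348.1 = 348.1.

PS rises by 348.1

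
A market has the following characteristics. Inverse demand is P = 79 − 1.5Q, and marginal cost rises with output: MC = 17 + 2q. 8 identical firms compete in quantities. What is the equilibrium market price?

With 8 symmetric Cournot firms, each firm's FOC gives 79 − 13.5q = 17 + 2q, so q = 4, Q = 8·4 = 32, and P = 31.

P = 31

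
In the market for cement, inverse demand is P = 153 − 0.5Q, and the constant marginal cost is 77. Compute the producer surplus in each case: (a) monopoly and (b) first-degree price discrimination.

A monopolist chooses Q where MR = MC. MR = 153 − Q; setting this equal to 77 gives Q = 76 and P = 115.
PS = (115 − 77)·76 = 2888.
A perfectly discriminating monopolist sells every unit with P(Q) ≥ MC(Q), so output equals the competitive quantity Q = 152. Each buyer pays their reservation price, so CS = 0 and the firm captures all surplus.
PS = ½·(153 − 77)·152 = 5776.

Monopoly: PS = 2888; Perfect PD: PS = 5776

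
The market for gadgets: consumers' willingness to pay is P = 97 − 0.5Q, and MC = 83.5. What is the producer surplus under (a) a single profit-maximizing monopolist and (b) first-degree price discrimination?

The monopolist equates marginal revenue to marginal cost: 97 − Q = 83.5, so Q = 13.5. From demand, P = 90.25.
PS = (90.25 − 83.5)·13.5 = 91.125.
A perfectly discriminating monopolist sells every unit with P(Q) ≥ MC(Q), so output equals the competitive quantity Q = 27. Each buyer pays their reservation price, so CS = 0 and the firm captures all surplus.
PS = ½·(97 − 83.5)·27 = 182.25.

Monopoly: PS = 91.125; Perfect PD: PS = 182.25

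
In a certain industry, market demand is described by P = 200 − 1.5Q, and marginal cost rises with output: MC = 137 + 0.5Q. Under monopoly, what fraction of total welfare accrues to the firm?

The monopolist equates marginal revenue to marginal cost: 200 − 3Q = 137 + 0.5Q, so Q = 18. From demand, P = 173.
CS = ½·(200 − 173)·18 = 243.
PS = P·Q − VC(Q) = 173·18 − (137·18 + ½·0.5·18²) = 567.
Share captured = PS/TS = 567/810 = 0.7.

PS/TS = 0.7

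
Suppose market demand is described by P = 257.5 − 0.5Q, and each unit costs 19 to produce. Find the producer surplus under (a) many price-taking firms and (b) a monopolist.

Competitive firms price at marginal cost: P = 19, giving Q = 477.
PS = (19 − 19)·477 = 0.
Monopoly sets MR = MC: 257.5 − Q = 19 ⇒ Q = 238.5, P = 257.5 − 0.5·238.5 = 138.25.
PS = (138.25 − 19)·238.5 = 28441.125.

Competition: PS = 0; Monopoly: PS = 28441.125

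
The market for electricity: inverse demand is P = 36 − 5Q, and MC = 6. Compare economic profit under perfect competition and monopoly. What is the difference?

Under competition P = MC = 6, so Q = (36 − 6)/5 = 6.
Profit = (6 − 6)·6 = 0.
A monopolist chooses Q where MR = MC. MR = 36 − 10Q; setting this equal to 6 gives Q = 3 and P = 21.
Profit = (21 − 6)·3 = 45.
Change in economic profit: 45 − 0 = 45.

π rises by 45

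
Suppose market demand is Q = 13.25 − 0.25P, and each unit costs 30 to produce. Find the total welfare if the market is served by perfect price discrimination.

Inverting demand: P = 53 − 4Q.
A perfectly discriminating monopolist sells every unit with P(Q) ≥ MC(Q), so output equals the competitive quantity Q = 5.75. Each buyer pays their reservation price, so CS = 0 and the firm captures all surplus.
TS = 66.125 (equal to competitive TS).

TS = 66.125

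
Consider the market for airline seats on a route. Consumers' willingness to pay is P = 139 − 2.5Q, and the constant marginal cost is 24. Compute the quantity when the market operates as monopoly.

The monopolist equates marginal revenue to marginal cost: 139 − 5Q = 24, so Q = 23. From demand, P = 81.5.

Q = 23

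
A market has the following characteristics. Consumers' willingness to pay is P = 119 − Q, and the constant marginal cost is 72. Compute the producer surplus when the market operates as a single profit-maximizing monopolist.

PS = 552.25

The monopolist equates marginal revenue to marginal cost: 119 − 2Q = 72, so Q = 23.5. From demand, P = 95.5.
PS = (95.5 − 72)·23.5 = 552.25.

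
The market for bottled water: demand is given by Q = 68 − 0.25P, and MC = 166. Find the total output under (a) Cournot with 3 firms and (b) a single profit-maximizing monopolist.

Inverting demand: P = 272 − 4Q.
In a 3-firm Cournot equilibrium, symmetry and the first-order condition give q = (272 − 166)/(16) = 6.625. So Q = 19.875 and P = 192.5.
The monopolist equates marginal revenue to marginal cost: 272 − 8Q = 166, so Q = 13.25. From demand, P = 219.

Cournot: Q = 19.875; Monopoly: Q = 13.25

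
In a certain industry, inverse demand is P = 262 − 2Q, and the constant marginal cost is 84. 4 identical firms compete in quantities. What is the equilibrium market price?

P = 119.6

Cournot with 4 identical firms: the symmetric best-response condition is 262 − 10q = 84. Each firm produces q = 17.8, total output Q = 71.2, price P = 119.6.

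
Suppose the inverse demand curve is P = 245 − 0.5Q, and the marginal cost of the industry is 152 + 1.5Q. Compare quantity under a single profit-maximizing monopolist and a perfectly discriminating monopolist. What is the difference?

Quantity rises by 9.3

Monopoly sets MR = MC: 245 − Q = 152 + 1.5Q ⇒ Q = 37.2, P = 245 − 0.5·37.2 = 226.4.
With perfect price discrimination, output is the efficient level Q = 46.5 (where demand meets MC), but every buyer pays their willingness to pay: CS = 0 and PS = total surplus.
Change in quantity: 46.5 − 37.2 = 9.3.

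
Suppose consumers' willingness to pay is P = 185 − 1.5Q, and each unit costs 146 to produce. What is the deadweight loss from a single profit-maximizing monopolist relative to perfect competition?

Competitive firms price at marginal cost: P = 146, giving Q = 26.
A monopolist chooses Q where MR = MC. MR = 185 − 3Q; setting this equal to 146 gives Q = 13 and P = 165.5.
DWL is the triangle between Q = 13 and Q = 26: ½·(26 − 13)·(165.5 − 146) = 126.75.

DWL = 126.75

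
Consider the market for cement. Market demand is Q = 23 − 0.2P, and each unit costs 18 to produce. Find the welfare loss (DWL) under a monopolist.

Inverting demand: P = 115 − 5Q.
Perfect competition: P = MC = 18, so 115 − 5Q = 18 and Q = 19.4.
The monopolist equates marginal revenue to marginal cost: 115 − 10Q = 18, so Q = 9.7. From demand, P = 66.5.
DWL is the triangle between Q = 9.7 and Q = 19.4: ½·(19.4 − 9.7)·(66.5 − 18) = 235.225.

DWL = 235.225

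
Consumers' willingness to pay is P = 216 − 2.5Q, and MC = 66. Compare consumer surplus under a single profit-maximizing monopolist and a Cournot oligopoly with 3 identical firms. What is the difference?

A monopolist chooses Q where MR = MC. MR = 216 − 5Q; setting this equal to 66 gives Q = 30 and P = 141.
CS = ½·(216 − 141)·30 = 1125.
With 3 symmetric Cournot firms, each firm's FOC gives 216 − 10q = 66, so q = 15, Q = 3·15 = 45, and P = 103.5.
CS = ½·(216 − 103.5)·45 = 2531.25.
Change in consumer surplus: 2531.25 − 1125 = 1406.25.

CS rises by 1406.25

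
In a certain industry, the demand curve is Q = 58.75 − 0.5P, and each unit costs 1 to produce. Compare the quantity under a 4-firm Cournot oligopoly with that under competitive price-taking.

Cournot: Q = 46.6; Competition: Q = 58.25

Inverting demand: P = 117.5 − 2Q.
In a 4-firm Cournot equilibrium, symmetry and the first-order condition give q = (117.5 − 1)/(10) = 11.65. So Q = 46.6 and P = 24.3.
Perfect competition: P = MC = 1, so 117.5 − 2Q = 1 and Q = 58.25.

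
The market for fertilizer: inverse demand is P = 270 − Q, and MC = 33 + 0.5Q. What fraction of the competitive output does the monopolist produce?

Monopoly sets MR = MC: 270 − 2Q = 33 + 0.5Q ⇒ Q = 94.8, P = 270 − 94.8 = 175.2.
Competitive equilibrium sets price equal to marginal cost: 270 − Q = 33 + 0.5Q, so Q = 158 and P = 112.
Ratio Q_m/Q_c = 94.8/158 = 0.6.

Q_m/Q_c = 0.6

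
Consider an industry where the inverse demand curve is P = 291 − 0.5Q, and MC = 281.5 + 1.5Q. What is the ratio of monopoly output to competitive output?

The monopolist equates marginal revenue to marginal cost: 291 − Q = 281.5 + 1.5Q, so Q = 3.8. From demand, P = 289.1.
Competitive equilibrium sets price equal to marginal cost: 291 − 0.5Q = 281.5 + 1.5Q, so Q = 4.75 and P = 288.625.
Ratio Q_m/Q_c = 3.8/4.75 = 0.8.

Q_m/Q_c = 0.8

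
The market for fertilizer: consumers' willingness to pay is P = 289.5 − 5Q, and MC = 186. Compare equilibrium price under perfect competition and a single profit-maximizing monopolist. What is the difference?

Equilibrium price rises by 51.75

Competitive firms price at marginal cost: P = 186, giving Q = 20.7.
Monopoly sets MR = MC: 289.5 − 10Q = 186 ⇒ Q = 10.35, P = 289.5 − 5·10.35 = 237.75.
Change in equilibrium price: 237.75 − 186 = 51.75.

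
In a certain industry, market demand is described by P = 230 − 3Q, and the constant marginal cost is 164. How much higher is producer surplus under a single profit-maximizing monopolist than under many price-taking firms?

Producer surplus rises by 363

Competitive firms price at marginal cost: P = 164, giving Q = 22.
PS = (164 − 164)·22 = 0.
Monopoly sets MR = MC: 230 − 6Q = 164 ⇒ Q = 11, P = 230 − 3·11 = 197.
PS = (197 − 164)·11 = 363.
Change in producer surplus: 363 − 0 = 363.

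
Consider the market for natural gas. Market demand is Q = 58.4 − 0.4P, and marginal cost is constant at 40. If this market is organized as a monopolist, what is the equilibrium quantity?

Q = 21.2

Inverting demand: P = 146 − 2.5Q.
A monopolist chooses Q where MR = MC. MR = 146 − 5Q; setting this equal to 40 gives Q = 21.2 and P = 93.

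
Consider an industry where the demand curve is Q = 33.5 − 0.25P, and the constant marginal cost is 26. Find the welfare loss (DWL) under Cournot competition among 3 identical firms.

Inverting demand: P = 134 − 4Q.
Under competition P = MC = 26, so Q = (134 − 26)/4 = 27.
In a 3-firm Cournot equilibrium, symmetry and the first-order condition give q = (134 − 26)/(16) = 6.75. So Q = 20.25 and P = 53.
DWL is the triangle between Q = 20.25 and Q = 27: ½·(27 − 20.25)·(53 − 26) = 91.125.

DWL = 91.125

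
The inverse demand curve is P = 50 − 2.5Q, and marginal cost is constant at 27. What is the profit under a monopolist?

The monopolist equates marginal revenue to marginal cost: 50 − 5Q = 27, so Q = 4.6. From demand, P = 38.5.
Profit = (38.5 − 27)·4.6 = 52.9.

Profit = 52.9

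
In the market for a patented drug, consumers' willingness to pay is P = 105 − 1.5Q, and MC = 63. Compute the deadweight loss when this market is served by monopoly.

DWL = 147

Competitive firms price at marginal cost: P = 63, giving Q = 28.
The monopolist equates marginal revenue to marginal cost: 105 − 3Q = 63, so Q = 14. From demand, P = 84.
DWL is the triangle between Q = 14 and Q = 28: ½·(28 − 14)·(84 − 63) = 147.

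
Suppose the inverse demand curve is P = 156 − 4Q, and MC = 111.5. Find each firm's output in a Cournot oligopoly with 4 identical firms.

In a 4-firm Cournot equilibrium, symmetry and the first-order condition give q = (156 − 111.5)/(20) = 2.225. So Q = 8.9 and P = 120.4.

q_i = 2.225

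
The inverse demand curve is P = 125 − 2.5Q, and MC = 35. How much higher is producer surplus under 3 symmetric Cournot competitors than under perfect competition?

Competitive firms price at marginal cost: P = 35, giving Q = 36.
PS = (35 − 35)·36 = 0.
Cournot with 3 identical firms: the symmetric best-response condition is 125 − 10q = 35. Each firm produces q = 9, total output Q = 27, price P = 57.5.
PS = (57.5 − 35)·27 = 607.5.
Change in producer surplus: 607.5 − 0 = 607.5.

Producer surplus rises by 607.5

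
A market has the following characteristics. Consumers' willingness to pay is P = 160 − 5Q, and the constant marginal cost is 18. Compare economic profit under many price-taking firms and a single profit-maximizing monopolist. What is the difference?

Perfect competition: P = MC = 18, so 160 − 5Q = 18 and Q = 28.4.
Profit = (18 − 18)·28.4 = 0.
The monopolist equates marginal revenue to marginal cost: 160 − 10Q = 18, so Q = 14.2. From demand, P = 89.
Profit = (89 − 18)·14.2 = 1008.2.
Change in economic profit: 1008.2 − 0 = 1008.2.

π rises by 1008.2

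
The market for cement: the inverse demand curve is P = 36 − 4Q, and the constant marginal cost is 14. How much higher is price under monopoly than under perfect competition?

Under competition P = MC = 14, so Q = (36 − 14)/4 = 5.5.
Monopoly sets MR = MC: 36 − 8Q = 14 ⇒ Q = 2.75, P = 36 − 4·2.75 = 25.
Change in price: 25 − 14 = 11.

Price rises by 11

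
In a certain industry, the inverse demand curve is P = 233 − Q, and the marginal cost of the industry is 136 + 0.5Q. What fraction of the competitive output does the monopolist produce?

The monopolist equates marginal revenue to marginal cost: 233 − 2Q = 136 + 0.5Q, so Q = 38.8. From demand, P = 194.2.
Competitive equilibrium sets price equal to marginal cost: 233 − Q = 136 + 0.5Q, so Q = 194/3 and P = 505/3.
Ratio Q_m/Q_c = 38.8/(194/3) = 0.6.

Q_m/Q_c = 0.6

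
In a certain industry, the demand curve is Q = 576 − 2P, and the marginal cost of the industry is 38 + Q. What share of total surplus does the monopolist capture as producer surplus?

PS/TS = 0.8

Inverting demand: P = 288 − 0.5Q.
Monopoly sets MR = MC: 288 − Q = 38 + Q ⇒ Q = 125, P = 288 − 0.5·125 = 225.5.
CS = ½·(288 − 225.5)·125 = 3906.25.
PS = P·Q − VC(Q) = 225.5·125 − (38·125 + ½·1·125²) = 15625.
Share captured = PS/TS = 15625/19531.25 = 0.8.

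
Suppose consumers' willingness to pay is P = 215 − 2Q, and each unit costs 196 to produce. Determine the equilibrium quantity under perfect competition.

Q = 9.5

Perfect competition: P = MC = 196, so 215 − 2Q = 196 and Q = 9.5.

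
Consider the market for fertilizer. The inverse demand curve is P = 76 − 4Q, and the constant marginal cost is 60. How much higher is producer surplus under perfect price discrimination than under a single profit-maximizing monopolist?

Producer surplus rises by 16

Monopoly sets MR = MC: 76 − 8Q = 60 ⇒ Q = 2, P = 76 − 4·2 = 68.
PS = (68 − 60)·2 = 16.
With perfect price discrimination, output is the efficient level Q = 4 (where demand meets MC), but every buyer pays their willingness to pay: CS = 0 and PS = total surplus.
PS = ½·(76 − 60)·4 = 32.
Change in producer surplus: 32 − 16 = 16.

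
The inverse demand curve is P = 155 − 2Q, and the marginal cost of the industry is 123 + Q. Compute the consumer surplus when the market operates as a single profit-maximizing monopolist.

CS = 40.96

Monopoly sets MR = MC: 155 − 4Q = 123 + Q ⇒ Q = 6.4, P = 155 − 2·6.4 = 142.2.
CS = ½·(155 − 142.2)·6.4 = 40.96.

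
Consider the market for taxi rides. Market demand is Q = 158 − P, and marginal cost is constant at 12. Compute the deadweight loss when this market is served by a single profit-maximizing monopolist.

DWL = 2664.5

Inverting demand: P = 158 − Q.
Competitive firms price at marginal cost: P = 12, giving Q = 146.
The monopolist equates marginal revenue to marginal cost: 158 − 2Q = 12, so Q = 73. From demand, P = 85.
DWL is the triangle between Q = 73 and Q = 146: ½·(146 − 73)·(85 − 12) = 2664.5.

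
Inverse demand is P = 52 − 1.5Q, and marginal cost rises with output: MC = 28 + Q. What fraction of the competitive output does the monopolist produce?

Q_m/Q_c = 0.625

The monopolist equates marginal revenue to marginal cost: 52 − 3Q = 28 + Q, so Q = 6. From demand, P = 43.
Competitive equilibrium sets price equal to marginal cost: 52 − 1.5Q = 28 + Q, so Q = 9.6 and P = 37.6.
Ratio Q_m/Q_c = 6/9.6 = 0.625.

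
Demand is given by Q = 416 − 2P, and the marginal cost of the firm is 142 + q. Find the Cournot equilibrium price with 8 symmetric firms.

Inverting demand: P = 208 − 0.5Q.
With 8 symmetric Cournot firms, each firm's FOC gives 208 − 4.5q = 142 + q, so q = 12, Q = 8·12 = 96, and P = 160.

P = 160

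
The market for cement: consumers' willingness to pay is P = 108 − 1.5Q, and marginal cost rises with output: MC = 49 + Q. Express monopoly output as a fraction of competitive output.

The monopolist equates marginal revenue to marginal cost: 108 − 3Q = 49 + Q, so Q = 14.75. From demand, P = 85.875.
Competitive equilibrium sets price equal to marginal cost: 108 − 1.5Q = 49 + Q, so Q = 23.6 and P = 72.6.
Ratio Q_m/Q_c = 14.75/23.6 = 0.625.

Q_m/Q_c = 0.625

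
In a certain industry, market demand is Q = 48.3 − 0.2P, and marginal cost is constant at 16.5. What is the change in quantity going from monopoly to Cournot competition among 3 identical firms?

Inverting demand: P = 241.5 − 5Q.
Monopoly sets MR = MC: 241.5 − 10Q = 16.5 ⇒ Q = 22.5, P = 241.5 − 5·22.5 = 129.
With 3 symmetric Cournot firms, each firm's FOC gives 241.5 − 20q = 16.5, so q = 11.25, Q = 3·11.25 = 33.75, and P = 72.75.
Change in quantity: 33.75 − 22.5 = 11.25.

Quantity rises by 11.25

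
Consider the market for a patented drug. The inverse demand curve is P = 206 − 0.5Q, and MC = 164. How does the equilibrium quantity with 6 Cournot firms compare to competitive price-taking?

With 6 symmetric Cournot firms, each firm's FOC gives 206 − 3.5q = 164, so q = 12, Q = 6·12 = 72, and P = 170.
Under competition P = MC = 164, so Q = (206 − 164)/0.5 = 84.

Cournot: Q = 72; Competition: Q = 84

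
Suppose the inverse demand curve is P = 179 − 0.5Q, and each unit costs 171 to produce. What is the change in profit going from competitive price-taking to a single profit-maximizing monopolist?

Under competition P = MC = 171, so Q = (179 − 171)/0.5 = 16.
Profit = (171 − 171)·16 = 0.
The monopolist equates marginal revenue to marginal cost: 179 − Q = 171, so Q = 8. From demand, P = 175.
Profit = (175 − 171)·8 = 32.
Change in profit: 32 − 0 = 32.

π rises by 32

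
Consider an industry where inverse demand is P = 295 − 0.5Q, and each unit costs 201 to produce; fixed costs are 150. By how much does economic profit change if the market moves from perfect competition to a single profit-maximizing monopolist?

Competitive firms price at marginal cost: P = 201, giving Q = 188.
Profit = (201 − 201)·188 − 150 = −150.
A monopolist chooses Q where MR = MC. MR = 295 − Q; setting this equal to 201 gives Q = 94 and P = 248.
Profit = (248 − 201)·94 − 150 = 4268.
Change in economic profit: 4268 − −150 = 4418.

Economic profit rises by 4418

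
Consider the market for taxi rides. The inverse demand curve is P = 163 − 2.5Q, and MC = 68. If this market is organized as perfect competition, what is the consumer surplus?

CS = 1805

Under competition P = MC = 68, so Q = (163 − 68)/2.5 = 38.
CS = ½·(163 − 68)·38 = 1805.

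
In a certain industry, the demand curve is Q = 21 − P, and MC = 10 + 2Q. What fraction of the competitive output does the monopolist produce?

Q_m/Q_c = 0.75

Inverting demand: P = 21 − Q.
The monopolist equates marginal revenue to marginal cost: 21 − 2Q = 10 + 2Q, so Q = 2.75. From demand, P = 18.25.
Under competition P = MC: 21 − Q = 10 + 2Q ⇒ Q = 11/3, P = 52/3.
Ratio Q_m/Q_c = 2.75/(11/3) = 0.75.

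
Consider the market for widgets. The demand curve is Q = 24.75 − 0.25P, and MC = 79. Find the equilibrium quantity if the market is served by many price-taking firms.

Q = 5

Inverting demand: P = 99 − 4Q.
Perfect competition: P = MC = 79, so 99 − 4Q = 79 and Q = 5.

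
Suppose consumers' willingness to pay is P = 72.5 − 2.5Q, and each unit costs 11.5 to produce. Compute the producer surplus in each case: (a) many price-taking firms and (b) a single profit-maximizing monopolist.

Perfect competition: P = MC = 11.5, so 72.5 − 2.5Q = 11.5 and Q = 24.4.
PS = (11.5 − 11.5)·24.4 = 0.
The monopolist equates marginal revenue to marginal cost: 72.5 − 5Q = 11.5, so Q = 12.2. From demand, P = 42.
PS = (42 − 11.5)·12.2 = 372.1.

Competition: PS = 0; Monopoly: PS = 372.1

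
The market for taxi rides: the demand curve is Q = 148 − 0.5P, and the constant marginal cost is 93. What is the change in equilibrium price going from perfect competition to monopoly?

Inverting demand: P = 296 − 2Q.
Competitive firms price at marginal cost: P = 93, giving Q = 101.5.
Monopoly sets MR = MC: 296 − 4Q = 93 ⇒ Q = 50.75, P = 296 − 2·50.75 = 194.5.
Change in equilibrium price: 194.5 − 93 = 101.5.

P rises by 101.5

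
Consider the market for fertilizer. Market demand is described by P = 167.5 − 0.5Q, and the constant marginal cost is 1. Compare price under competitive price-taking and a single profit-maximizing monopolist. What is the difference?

Under competition P = MC = 1, so Q = (167.5 − 1)/0.5 = 333.
A monopolist chooses Q where MR = MC. MR = 167.5 − Q; setting this equal to 1 gives Q = 166.5 and P = 84.25.
Change in price: 84.25 − 1 = 83.25.

Price rises by 83.25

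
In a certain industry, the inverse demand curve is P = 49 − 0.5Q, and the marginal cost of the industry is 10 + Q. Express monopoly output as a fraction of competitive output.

The monopolist equates marginal revenue to marginal cost: 49 − Q = 10 + Q, so Q = 19.5. From demand, P = 39.25.
Under competition P = MC: 49 − 0.5Q = 10 + Q ⇒ Q = 26, P = 36.
Ratio Q_m/Q_c = 19.5/26 = 0.75.

Q_m/Q_c = 0.75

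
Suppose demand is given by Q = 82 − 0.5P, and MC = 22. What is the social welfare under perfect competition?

Inverting demand: P = 164 − 2Q.
Perfect competition: P = MC = 22, so 164 − 2Q = 22 and Q = 71.
CS = ½·(164 − 22)·71 = 5041; PS = (22 − 22)·71 = 0; TS = 5041.

TS = 5041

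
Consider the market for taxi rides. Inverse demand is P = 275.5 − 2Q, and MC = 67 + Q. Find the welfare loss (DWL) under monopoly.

DWL = 1159.26

Under competition P = MC: 275.5 − 2Q = 67 + Q ⇒ Q = 69.5, P = 136.5.
A monopolist chooses Q where MR = MC. MR = 275.5 − 4Q; setting this equal to 67 + Q gives Q = 41.7 and P = 192.1.
CS = ½·(275.5 − 136.5)·69.5 = 4830.25; PS = (136.5·69.5 − 67·69.5 − ½·1·69.5²) = 2415.125; TS = 7245.375.
CS = ½·(275.5 − 192.1)·41.7 = 1738.89; PS = (192.1·41.7 − 67·41.7 − ½·1·41.7²) = 4347.225; TS = 6086.115.
DWL = 7245.375 − 6086.115 = 1159.26.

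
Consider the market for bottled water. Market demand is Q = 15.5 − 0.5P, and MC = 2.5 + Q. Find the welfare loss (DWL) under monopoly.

Inverting demand: P = 31 − 2Q.
Under competition P = MC: 31 − 2Q = 2.5 + Q ⇒ Q = 9.5, P = 12.
Monopoly sets MR = MC: 31 − 4Q = 2.5 + Q ⇒ Q = 5.7, P = 31 − 2·5.7 = 19.6.
CS = ½·(31 − 12)·9.5 = 90.25; PS = (12·9.5 − 2.5·9.5 − ½·1·9.5²) = 45.125; TS = 135.375.
CS = ½·(31 − 19.6)·5.7 = 32.49; PS = (19.6·5.7 − 2.5·5.7 − ½·1·5.7²) = 81.225; TS = 113.715.
DWL = 135.375 − 113.715 = 21.66.

DWL = 21.66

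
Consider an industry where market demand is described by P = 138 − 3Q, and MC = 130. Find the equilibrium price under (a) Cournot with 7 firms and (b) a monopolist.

Cournot with 7 identical firms: the symmetric best-response condition is 138 − 24q = 130. Each firm produces q = 1/3, total output Q = 7/3, price P = 131.
A monopolist chooses Q where MR = MC. MR = 138 − 6Q; setting this equal to 130 gives Q = 4/3 and P = 134.

Cournot: P = 131; Monopoly: P = 134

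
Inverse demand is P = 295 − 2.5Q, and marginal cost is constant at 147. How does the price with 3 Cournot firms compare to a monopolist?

Cournot: P = 184; Monopoly: P = 221

With 3 symmetric Cournot firms, each firm's FOC gives 295 − 10q = 147, so q = 14.8, Q = 3·14.8 = 44.4, and P = 184.
The monopolist equates marginal revenue to marginal cost: 295 − 5Q = 147, so Q = 29.6. From demand, P = 221.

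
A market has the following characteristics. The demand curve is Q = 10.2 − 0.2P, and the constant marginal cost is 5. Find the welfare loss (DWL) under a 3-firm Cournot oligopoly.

DWL = 13.225

Inverting demand: P = 51 − 5Q.
Under competition P = MC = 5, so Q = (51 − 5)/5 = 9.2.
With 3 symmetric Cournot firms, each firm's FOC gives 51 − 20q = 5, so q = 2.3, Q = 3·2.3 = 6.9, and P = 16.5.
DWL is the triangle between Q = 6.9 and Q = 9.2: ½·(9.2 − 6.9)·(16.5 − 5) = 13.225.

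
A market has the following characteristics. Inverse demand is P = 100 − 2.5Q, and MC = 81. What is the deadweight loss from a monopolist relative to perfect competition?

Perfect competition: P = MC = 81, so 100 − 2.5Q = 81 and Q = 7.6.
The monopolist equates marginal revenue to marginal cost: 100 − 5Q = 81, so Q = 3.8. From demand, P = 90.5.
DWL is the triangle between Q = 3.8 and Q = 7.6: ½·(7.6 − 3.8)·(90.5 − 81) = 18.05.

DWL = 18.05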